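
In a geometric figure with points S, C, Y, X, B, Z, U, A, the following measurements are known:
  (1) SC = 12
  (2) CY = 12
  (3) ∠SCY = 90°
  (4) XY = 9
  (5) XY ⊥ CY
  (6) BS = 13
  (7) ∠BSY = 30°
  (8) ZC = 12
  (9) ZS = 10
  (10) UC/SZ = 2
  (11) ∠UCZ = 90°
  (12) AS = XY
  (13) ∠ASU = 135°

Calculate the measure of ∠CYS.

Step 1: By the law of cosines on triangle YCS: YS² = 12² + 12² − 2·12·12·cos(90°) = 288, so YS = 12·√2.
Step 2: By the inverse law of cosines on triangle CYS: cos(∠CYS) = (12² + (12·√2)² − 12²) / (2·12·12·√2) = 288/407.29 = 0.7071, so ∠CYS = 45°.

Therefore, the measure of angle ∠CYS = 45°.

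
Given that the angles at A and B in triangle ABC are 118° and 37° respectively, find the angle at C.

Let angle C = x. Then 118 + 37 + x = 180.
x = 180 - 155 = 25 degrees.

25 degrees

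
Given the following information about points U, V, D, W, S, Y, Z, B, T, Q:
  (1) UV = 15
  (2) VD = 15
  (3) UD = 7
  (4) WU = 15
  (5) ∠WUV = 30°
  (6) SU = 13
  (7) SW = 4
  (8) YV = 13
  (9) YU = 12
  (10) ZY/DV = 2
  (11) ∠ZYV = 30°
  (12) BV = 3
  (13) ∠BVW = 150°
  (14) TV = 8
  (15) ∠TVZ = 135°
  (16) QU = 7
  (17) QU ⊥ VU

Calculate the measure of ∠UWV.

Step 1: By the law of cosines on triangle WUV: WV² = 15² + 15² − 2·15·15·cos(30°) = 60.29, so WV ≈ 7.76.
Step 2: By the inverse law of cosines on triangle UWV: cos(∠UWV) = (15² + 7.76² − 15²) / (2·15·7.76) = 60.29/232.94 = 0.2588, so ∠UWV = 75°.

Therefore, the measure of angle ∠UWV = 75°.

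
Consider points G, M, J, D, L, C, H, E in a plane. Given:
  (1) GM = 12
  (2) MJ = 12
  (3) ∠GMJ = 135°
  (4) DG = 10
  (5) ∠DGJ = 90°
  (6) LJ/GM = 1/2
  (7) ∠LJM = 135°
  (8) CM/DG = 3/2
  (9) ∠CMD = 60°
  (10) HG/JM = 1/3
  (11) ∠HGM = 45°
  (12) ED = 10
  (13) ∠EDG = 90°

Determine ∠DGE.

Step 1: By the law of cosines on triangle GDE: GE² = 10² + 10² − 2·10·10·cos(90°) = 200, so GE = 10·√2.
Step 2: By the inverse law of cosines on triangle DGE: cos(∠DGE) = (10² + (10·√2)² − 10²) / (2·10·10·√2) = 200/282.84 = 0.7071, so ∠DGE = 45°.

Therefore, the measure of angle ∠DGE = 45°.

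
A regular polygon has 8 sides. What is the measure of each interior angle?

Each interior angle of a regular n-gon is (n - 2) * 180 / n.
For n = 8: (8 - 2) * 180 / 8 = 1080/8 = 135 degrees.

135 degrees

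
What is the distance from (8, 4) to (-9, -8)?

d = sqrt((-17)^2 + (-12)^2) = sqrt(433)

sqrt(433)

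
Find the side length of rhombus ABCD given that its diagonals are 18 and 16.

Half-diagonals are 9 and 8. side = sqrt(9^2 + 8^2) = sqrt(145)

sqrt(145)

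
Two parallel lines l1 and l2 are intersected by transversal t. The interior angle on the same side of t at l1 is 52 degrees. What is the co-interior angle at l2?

Co-interior angles sum to 180: 180 - 52 = 128 degrees.

128 degrees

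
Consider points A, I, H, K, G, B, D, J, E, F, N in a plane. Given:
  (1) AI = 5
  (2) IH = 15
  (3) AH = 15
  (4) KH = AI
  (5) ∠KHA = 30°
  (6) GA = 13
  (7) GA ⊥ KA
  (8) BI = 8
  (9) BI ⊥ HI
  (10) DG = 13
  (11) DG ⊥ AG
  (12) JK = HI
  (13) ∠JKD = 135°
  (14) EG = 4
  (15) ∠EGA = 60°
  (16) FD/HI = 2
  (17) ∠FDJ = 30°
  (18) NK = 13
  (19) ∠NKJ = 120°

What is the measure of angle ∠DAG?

Step 1: By the law of cosines on triangle AGD: AD² = 13² + 13² − 2·13·13·cos(90°) = 338, so AD = 13·√2.
Step 2: By the inverse law of cosines on triangle DAG: cos(∠DAG) = ((13·√2)² + 13² − 13²) / (2·13·√2·13) = 338/478 = 0.7071, so ∠DAG = 45°.

Therefore, the measure of angle ∠DAG = 45°.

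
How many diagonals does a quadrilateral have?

The number of diagonals in an n-gon is n(n - 3)/2.
For n = 4: 4(4 - 3)/2 = 4 × 1 / 2 = 2.

2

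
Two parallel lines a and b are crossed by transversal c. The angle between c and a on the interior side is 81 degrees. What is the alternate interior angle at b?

Alternate interior angles lie on opposite sides of the transversal, between the parallel lines.
By the alternate interior angle theorem, they are equal: 81 degrees.

81 degrees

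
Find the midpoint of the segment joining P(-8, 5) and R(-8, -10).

M = ((x₁ + x₂)/2, (y₁ + y₂)/2)
= ((-8 + -8)/2, (5 + -10)/2)
= (-16/2, -5/2) = (-8, -5/2)

(-8, -5/2)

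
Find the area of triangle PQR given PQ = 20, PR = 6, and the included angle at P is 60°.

When two sides and the included angle are known, the area formula is (1/2)ab sin(C).
The height from one side to the opposite vertex is 6 sin(60°) = 3*sqrt(3).
Area = (1/2) * 20 * 3*sqrt(3) = 30*sqrt(3).

30*sqrt(3)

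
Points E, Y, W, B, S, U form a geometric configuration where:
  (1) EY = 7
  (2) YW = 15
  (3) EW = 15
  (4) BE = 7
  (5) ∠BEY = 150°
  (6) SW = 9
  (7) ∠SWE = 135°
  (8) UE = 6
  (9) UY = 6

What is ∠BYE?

Step 1: By the law of cosines on triangle YEB: YB² = 7² + 7² − 2·7·7·cos(150°) = 182.87, so YB ≈ 13.52.
Step 2: By the inverse law of cosines on triangle BYE: cos(∠BYE) = (13.52² + 7² − 7²) / (2·13.52·7) = 182.87/189.32 = 0.9659, so ∠BYE = 15°.

Therefore, the measure of angle ∠BYE = 15°.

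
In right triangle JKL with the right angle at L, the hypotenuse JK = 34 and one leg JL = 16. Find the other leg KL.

Rearranging the Pythagorean theorem to solve for the unknown leg:
leg^2 = hypotenuse^2 - known_leg^2 = 1156 - 256 = 900
leg = sqrt(900) = 30.

30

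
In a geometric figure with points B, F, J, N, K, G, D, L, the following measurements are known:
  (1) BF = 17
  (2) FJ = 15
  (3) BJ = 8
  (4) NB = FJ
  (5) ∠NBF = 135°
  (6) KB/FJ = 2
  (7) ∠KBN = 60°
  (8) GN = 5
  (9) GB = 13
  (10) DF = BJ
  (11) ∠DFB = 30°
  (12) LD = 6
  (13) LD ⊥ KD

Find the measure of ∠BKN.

From the given relations: KB = 2·FJ = 2·15 = 30; NB = FJ = 15.
Step 1: By the law of cosines on triangle KBN: KN² = 30² + 15² − 2·30·15·cos(60°) = 675, so KN = 15·√3.
Step 2: By the inverse law of cosines on triangle BKN: cos(∠BKN) = (30² + (15·√3)² − 15²) / (2·30·15·√3) = 1350/1558.85 = 0.866, so ∠BKN = 30°.

Therefore, the measure of angle ∠BKN = 30°.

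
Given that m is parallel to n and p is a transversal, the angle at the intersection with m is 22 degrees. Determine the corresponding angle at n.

Corresponding angles formed by parallel lines and a transversal are equal.
The given angle is 22 degrees.
The corresponding angle = 22 degrees.

22 degrees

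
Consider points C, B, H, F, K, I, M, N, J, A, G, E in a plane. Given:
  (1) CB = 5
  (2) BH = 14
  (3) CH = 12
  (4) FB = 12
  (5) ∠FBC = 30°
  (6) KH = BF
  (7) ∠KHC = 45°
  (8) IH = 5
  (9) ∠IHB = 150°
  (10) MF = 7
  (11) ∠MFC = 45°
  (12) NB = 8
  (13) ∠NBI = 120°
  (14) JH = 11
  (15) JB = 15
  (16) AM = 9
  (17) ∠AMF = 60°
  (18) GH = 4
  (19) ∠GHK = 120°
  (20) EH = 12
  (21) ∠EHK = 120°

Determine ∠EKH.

From the given relations: KH = BF = 12.
Step 1: By the law of cosines on triangle KHE: KE² = 12² + 12² − 2·12·12·cos(120°) = 432, so KE = 12·√3.
Step 2: By the inverse law of cosines on triangle EKH: cos(∠EKH) = ((12·√3)² + 12² − 12²) / (2·12·√3·12) = 432/498.83 = 0.866, so ∠EKH = 30°.

Therefore, the measure of angle ∠EKH = 30°.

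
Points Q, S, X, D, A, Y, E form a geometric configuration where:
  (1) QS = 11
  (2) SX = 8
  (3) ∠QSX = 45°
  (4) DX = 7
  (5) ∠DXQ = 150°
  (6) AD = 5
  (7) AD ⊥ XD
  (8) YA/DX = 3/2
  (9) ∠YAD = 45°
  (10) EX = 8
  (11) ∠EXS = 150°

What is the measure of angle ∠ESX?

Step 1: By the law of cosines on triangle SXE: SE² = 8² + 8² − 2·8·8·cos(150°) = 238.85, so SE ≈ 15.45.
Step 2: By the inverse law of cosines on triangle ESX: cos(∠ESX) = (15.45² + 8² − 8²) / (2·15.45·8) = 238.85/247.28 = 0.9659, so ∠ESX = 15°.

Therefore, the measure of angle ∠ESX = 15°.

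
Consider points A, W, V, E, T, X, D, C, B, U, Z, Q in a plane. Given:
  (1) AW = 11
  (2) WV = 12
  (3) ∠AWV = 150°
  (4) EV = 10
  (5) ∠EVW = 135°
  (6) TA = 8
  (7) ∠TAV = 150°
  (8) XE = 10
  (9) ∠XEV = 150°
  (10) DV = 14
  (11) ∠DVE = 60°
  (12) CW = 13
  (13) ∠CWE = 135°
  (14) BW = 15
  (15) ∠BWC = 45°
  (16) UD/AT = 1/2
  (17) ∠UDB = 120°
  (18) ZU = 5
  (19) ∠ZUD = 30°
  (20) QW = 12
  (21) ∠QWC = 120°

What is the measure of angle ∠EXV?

Step 1: By the law of cosines on triangle XEV: XV² = 10² + 10² − 2·10·10·cos(150°) = 373.21, so XV ≈ 19.32.
Step 2: By the inverse law of cosines on triangle EXV: cos(∠EXV) = (10² + 19.32² − 10²) / (2·10·19.32) = 373.21/386.37 = 0.9659, so ∠EXV = 15°.

Therefore, the measure of angle ∠EXV = 15°.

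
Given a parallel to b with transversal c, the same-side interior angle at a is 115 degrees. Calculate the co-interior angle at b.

Co-interior angles (same-side interior) formed by parallel lines and a transversal are supplementary (sum to 180 degrees).
The given angle is 115 degrees.
The co-interior angle = 180 - 115 = 65 degrees.

65 degrees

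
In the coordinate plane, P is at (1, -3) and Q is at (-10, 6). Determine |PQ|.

The horizontal distance is |-10 - 1| = 11 and the vertical distance is |6 - -3| = 9.
By the Pythagorean theorem, d = sqrt(11^2 + 9^2) = sqrt(202).

sqrt(202)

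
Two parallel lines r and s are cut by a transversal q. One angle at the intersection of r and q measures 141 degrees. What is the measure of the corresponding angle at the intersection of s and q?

When a transversal crosses parallel lines, angles in the same position at each intersection are called corresponding angles.
These are always equal, so the answer is 141 degrees.

141 degrees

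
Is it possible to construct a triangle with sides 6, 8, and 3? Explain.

For three segments to close into a triangle, no single side can be as long as the other two combined.
The longest side is 8, and 3 + 6 = 9 > 8.
A triangle can be formed.

Yes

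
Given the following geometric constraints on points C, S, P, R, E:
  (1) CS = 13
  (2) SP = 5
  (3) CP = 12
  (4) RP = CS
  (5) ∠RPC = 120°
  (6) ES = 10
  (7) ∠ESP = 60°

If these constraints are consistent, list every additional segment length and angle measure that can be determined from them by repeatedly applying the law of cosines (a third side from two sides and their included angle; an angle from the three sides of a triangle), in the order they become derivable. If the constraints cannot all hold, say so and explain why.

The constraints are consistent. Derivable facts, in order:
After 1 step:
- CR ≈ 21.66
- PE = 5·√3
- ∠CPS = 90°
- ∠CSP = 67.38°
- ∠PCS = 22.62°
After 2 steps:
- ∠CRP = 28.68°
- ∠EPS = 90°
- ∠PCR = 31.32°
- ∠PES = 30°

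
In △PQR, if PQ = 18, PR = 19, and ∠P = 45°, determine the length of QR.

By the law of cosines: QR^2 = PQ^2 + PR^2 - 2*PQ*PR*cos(P)
QR^2 = 18^2 + 19^2 - 2*18*19*cos(45°)
QR^2 = 324 + 361 - 684*(sqrt(2)/2)
QR^2 = 685 - 342*sqrt(2)
QR = sqrt(685 - 342*sqrt(2))

sqrt(685 - 342*sqrt(2))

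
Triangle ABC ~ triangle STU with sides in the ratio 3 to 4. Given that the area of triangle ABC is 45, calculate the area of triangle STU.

For similar figures, the area ratio equals the square of the side ratio.
Side ratio (ABC to STU) = 3:4, so area ratio = 3^2:4^2 = 9:16.
If the area of ABC is 45, then the area of STU = 45 * (16/9) = 80.

80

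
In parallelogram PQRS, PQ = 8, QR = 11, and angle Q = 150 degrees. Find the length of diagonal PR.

Law of cosines: d^2 = 8^2 + 11^2 - 2(8)(11)cos(150°) = 88*sqrt(3) + 185, so d = sqrt(88*sqrt(3) + 185).

sqrt(88*sqrt(3) + 185)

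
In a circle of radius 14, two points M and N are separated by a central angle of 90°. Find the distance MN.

Chord length = 2r sin(θ/2)
= 2 × 14 × sin(90°/2)
= 2 × 14 × sin(45°)
= 14*sqrt(2)

14*sqrt(2)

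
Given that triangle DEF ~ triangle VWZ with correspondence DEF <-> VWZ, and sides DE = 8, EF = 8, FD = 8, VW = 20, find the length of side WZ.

k = 20/8 = 5/2. WZ = 5/2 * 8 = 20.

20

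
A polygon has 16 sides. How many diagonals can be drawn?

Each of the 16 vertices connects to 13 non-adjacent vertices via diagonals.
Total connections = 16 × 13 = 208, but each diagonal is counted twice.
Number of diagonals = 208 / 2 = 104.

104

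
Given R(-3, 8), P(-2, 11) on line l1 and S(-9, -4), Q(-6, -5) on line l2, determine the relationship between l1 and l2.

Slope of line 1: m1 = (11 - 8)/(-2 - -3) = 3/1 = 3
Slope of line 2: m2 = (-5 - -4)/(-6 - -9) = -1/3 = -1/3
Two lines are perpendicular when the product of their slopes is -1 (negative reciprocals).
m1 * m2 = (3) * (-1/3) = -1, confirming perpendicularity.

Perpendicular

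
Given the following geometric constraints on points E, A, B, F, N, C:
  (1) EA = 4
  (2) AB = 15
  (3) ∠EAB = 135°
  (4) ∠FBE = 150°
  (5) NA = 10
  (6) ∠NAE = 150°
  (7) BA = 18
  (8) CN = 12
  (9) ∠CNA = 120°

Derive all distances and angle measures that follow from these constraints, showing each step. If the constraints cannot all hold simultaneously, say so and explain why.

These constraints are not satisfiable: (2) AB = 15 and (7) BA = 18 assign two different lengths to the same segment. No planar figure meets all of them, so nothing further can be derived.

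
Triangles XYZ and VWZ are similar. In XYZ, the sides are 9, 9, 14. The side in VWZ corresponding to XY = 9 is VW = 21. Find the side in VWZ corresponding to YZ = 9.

Since the triangles are similar, the ratio of corresponding sides is constant.
Scale factor k = VW / XY = 21 / 9 = 7/3
WZ = k * YZ = 7/3 * 9 = 21

21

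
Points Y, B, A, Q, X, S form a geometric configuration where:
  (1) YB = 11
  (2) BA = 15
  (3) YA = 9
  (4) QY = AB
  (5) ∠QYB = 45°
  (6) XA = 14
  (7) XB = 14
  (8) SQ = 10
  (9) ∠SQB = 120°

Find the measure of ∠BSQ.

From the given relations: QY = AB = 15.
Step 1: By the law of cosines on triangle BYQ: BQ² = 11² + 15² − 2·11·15·cos(45°) = 112.65, so BQ ≈ 10.61.
Step 2: By the law of cosines on triangle SQB: SB² = 10² + 10.61² − 2·10·10.61·cos(120°) = 318.79, so SB ≈ 17.85.
Step 3: By the inverse law of cosines on triangle BSQ: cos(∠BSQ) = (17.85² + 10² − 10.61²) / (2·17.85·10) = 306.14/357.1 = 0.8573, so ∠BSQ = 30.99°.

Therefore, the measure of angle ∠BSQ = 30.99°.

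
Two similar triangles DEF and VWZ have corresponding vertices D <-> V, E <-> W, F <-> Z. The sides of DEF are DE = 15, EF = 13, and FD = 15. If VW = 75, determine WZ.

k = 75/15 = 5. WZ = 5 * 13 = 65.

65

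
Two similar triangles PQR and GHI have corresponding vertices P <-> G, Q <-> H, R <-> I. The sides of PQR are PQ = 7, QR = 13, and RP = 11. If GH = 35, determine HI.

Since the triangles are similar, the ratio of corresponding sides is constant.
Scale factor k = GH / PQ = 35 / 7 = 5
HI = k * QR = 5 * 13 = 65

65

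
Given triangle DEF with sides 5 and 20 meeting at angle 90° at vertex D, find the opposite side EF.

By the law of cosines: EF^2 = DE^2 + DF^2 - 2*DE*DF*cos(D)
EF^2 = 5^2 + 20^2 - 2*5*20*cos(90°)
EF^2 = 25 + 400 - 200*(0)
EF^2 = 425
EF = 5*sqrt(17)

5*sqrt(17)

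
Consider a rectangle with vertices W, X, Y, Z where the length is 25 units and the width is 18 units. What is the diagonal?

A rectangle's diagonal splits it into two right triangles, with the diagonal as the hypotenuse.
By the Pythagorean theorem, d^2 = 25^2 + 18^2 = 949.
Therefore d = sqrt(949).

sqrt(949)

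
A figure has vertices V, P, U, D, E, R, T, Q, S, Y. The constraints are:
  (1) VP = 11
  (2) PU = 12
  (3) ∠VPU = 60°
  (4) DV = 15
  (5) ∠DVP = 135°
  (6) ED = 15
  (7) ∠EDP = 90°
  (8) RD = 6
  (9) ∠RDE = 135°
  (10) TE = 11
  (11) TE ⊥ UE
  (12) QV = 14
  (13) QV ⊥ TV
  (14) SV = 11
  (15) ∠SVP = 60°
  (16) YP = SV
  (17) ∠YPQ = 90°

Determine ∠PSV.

Step 1: By the law of cosines on triangle SVP: SP² = 11² + 11² − 2·11·11·cos(60°) = 121, so SP = 11.
Step 2: By the inverse law of cosines on triangle PSV: cos(∠PSV) = (11² + 11² − 11²) / (2·11·11) = 121/242 = 0.5, so ∠PSV = 60°.

Therefore, the measure of angle ∠PSV = 60°.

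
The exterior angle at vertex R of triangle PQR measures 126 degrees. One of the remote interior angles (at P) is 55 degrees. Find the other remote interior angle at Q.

By the exterior angle theorem: exterior angle = sum of remote interior angles.
126 = 55 + angle Q
angle Q = 126 - 55 = 71 degrees

71 degrees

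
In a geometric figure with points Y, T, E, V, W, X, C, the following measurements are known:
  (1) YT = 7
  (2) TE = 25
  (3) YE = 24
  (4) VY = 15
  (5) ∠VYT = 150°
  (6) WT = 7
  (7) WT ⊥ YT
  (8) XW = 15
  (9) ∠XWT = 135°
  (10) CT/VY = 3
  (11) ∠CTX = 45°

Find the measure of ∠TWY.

Step 1: By the law of cosines on triangle WTY: WY² = 7² + 7² − 2·7·7·cos(90°) = 98, so WY = 7·√2.
Step 2: By the inverse law of cosines on triangle TWY: cos(∠TWY) = (7² + (7·√2)² − 7²) / (2·7·7·√2) = 98/138.59 = 0.7071, so ∠TWY = 45°.

Therefore, the measure of angle ∠TWY = 45°.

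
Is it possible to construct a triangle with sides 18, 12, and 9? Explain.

Yes.
The triangle inequality requires that the sum of any two sides exceeds the third.
Here 9 + 12 = 21 > 18, so the condition is met.

Yes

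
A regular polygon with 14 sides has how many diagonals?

The number of diagonals in an n-gon is n(n - 3)/2.
For n = 14: 14(14 - 3)/2 = 14 × 11 / 2 = 77.

77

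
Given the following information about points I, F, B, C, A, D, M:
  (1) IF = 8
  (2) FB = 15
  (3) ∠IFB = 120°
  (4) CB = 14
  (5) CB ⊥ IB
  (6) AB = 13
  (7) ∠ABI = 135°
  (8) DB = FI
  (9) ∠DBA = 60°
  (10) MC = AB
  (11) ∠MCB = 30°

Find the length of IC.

Step 1: By the law of cosines on triangle BFI: BI² = 15² + 8² − 2·15·8·cos(120°) = 409, so BI ≈ 20.22.
Step 2: By the law of cosines on triangle IBC: IC² = 20.22² + 14² − 2·20.22·14·cos(90°) = 605, so IC = 11·√5.

Therefore, the length of IC = 11·√5.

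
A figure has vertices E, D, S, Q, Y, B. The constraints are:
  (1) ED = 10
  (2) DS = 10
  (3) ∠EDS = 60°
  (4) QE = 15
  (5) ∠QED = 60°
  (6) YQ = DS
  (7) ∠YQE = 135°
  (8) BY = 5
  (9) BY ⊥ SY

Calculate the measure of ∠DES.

Step 1: By the law of cosines on triangle EDS: ES² = 10² + 10² − 2·10·10·cos(60°) = 100, so ES = 10.
Step 2: By the inverse law of cosines on triangle DES: cos(∠DES) = (10² + 10² − 10²) / (2·10·10) = 100/200 = 0.5, so ∠DES = 60°.

Therefore, the measure of angle ∠DES = 60°.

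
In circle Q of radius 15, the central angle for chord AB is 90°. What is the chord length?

Drop a perpendicular from the center to the chord, bisecting both the chord and the central angle.
Each half-chord = r sin(θ/2) = 15 sin(45°).
The full chord = 2 × 15 × sin(45°) = 15*sqrt(2).

15*sqrt(2)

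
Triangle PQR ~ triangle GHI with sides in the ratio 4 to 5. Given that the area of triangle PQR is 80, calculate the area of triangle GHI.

Area ratio = (4/5)^2 = 16/25. Area of GHI = 80 * 25/16 = 125.

125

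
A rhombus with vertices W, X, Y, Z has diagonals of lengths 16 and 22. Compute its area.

The diagonals of a rhombus divide it into four right triangles.
Each triangle has legs 16/ 2 = 8 and 22/2 = 11, so each has area (1/2)*8*11 = 44.
Four such triangles give total area = (d1 * d2) / 2 = 176.

176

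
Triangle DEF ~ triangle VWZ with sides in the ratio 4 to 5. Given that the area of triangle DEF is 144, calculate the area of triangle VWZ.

For similar figures, the area ratio equals the square of the side ratio.
Side ratio (DEF to VWZ) = 4:5, so area ratio = 4^2:5^2 = 16:25.
If the area of DEF is 144, then the area of VWZ = 144 * (25/16) = 225.

225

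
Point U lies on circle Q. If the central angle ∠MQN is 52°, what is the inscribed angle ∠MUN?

An inscribed angle intercepts an arc from a point on the circle, while the central angle intercepts the same arc from the center.
The inscribed angle is always half the central angle: 52° / 2 = 26°.

26°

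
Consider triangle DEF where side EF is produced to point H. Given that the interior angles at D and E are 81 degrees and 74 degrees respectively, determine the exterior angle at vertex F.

By the exterior angle theorem, an exterior angle of a triangle equals the sum of the two remote interior angles.
Exterior angle = angle D + angle E
Exterior angle = 81 + 74 = 155 degrees

155 degrees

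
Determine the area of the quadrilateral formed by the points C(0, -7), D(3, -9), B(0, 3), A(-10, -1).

Using the Shoelace formula for a quadrilateral (vertices in order):
Area = (1/2)|sum of (x_i * y_(i+1) - x_(i+1) * y_i)|
Terms: (0*-9 - 3*-7) = 21, (3*3 - 0*-9) = 9, (0*-1 - -10*3) = 30, (-10*-7 - 0*-1) = 70
Sum = 130
Area = (1/2)(130) = 65

65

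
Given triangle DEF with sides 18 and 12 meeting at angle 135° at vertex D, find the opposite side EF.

Law of cosines: EF^2 = 18^2 + 12^2 - 2(18)(12)cos(135°) = 216*sqrt(2) + 468, so EF = 6*sqrt(6*sqrt(2) + 13).

6*sqrt(6*sqrt(2) + 13)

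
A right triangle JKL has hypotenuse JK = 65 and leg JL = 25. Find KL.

KL = sqrt(65^2 - 25^2) = sqrt(3600) = 60

60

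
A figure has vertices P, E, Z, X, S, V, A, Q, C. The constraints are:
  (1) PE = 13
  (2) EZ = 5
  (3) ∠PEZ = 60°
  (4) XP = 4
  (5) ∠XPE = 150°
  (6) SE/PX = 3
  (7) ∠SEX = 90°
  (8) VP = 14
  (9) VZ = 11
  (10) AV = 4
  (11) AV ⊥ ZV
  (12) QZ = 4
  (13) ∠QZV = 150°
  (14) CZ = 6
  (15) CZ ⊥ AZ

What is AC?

Step 1: By the law of cosines on triangle ZVA: ZA² = 11² + 4² − 2·11·4·cos(90°) = 137, so ZA = √137.
Step 2: By the law of cosines on triangle AZC: AC² = √137² + 6² − 2·√137·6·cos(90°) = 173, so AC = √173.

Therefore, the length of AC = √173.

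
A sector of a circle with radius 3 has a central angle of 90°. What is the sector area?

The full circle has area πr² = π(3)² = 9*pi.
The sector covers 90° out of 360°, a fraction of 1/4.
Sector area = 9*pi × 1/4 = 9*pi/4.

9*pi/4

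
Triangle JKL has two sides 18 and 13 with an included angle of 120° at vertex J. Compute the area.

When two sides and the included angle are known, the area formula is (1/2)ab sin(C).
The height from one side to the opposite vertex is 13 sin(120°) = 13*sqrt(3)/2.
Area = (1/2) * 18 * 13*sqrt(3)/2 = 117*sqrt(3)/2.

117*sqrt(3)/2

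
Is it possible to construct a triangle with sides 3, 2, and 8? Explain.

Check the triangle inequality: 3 + 2 = 5 ≤ 8.
Since the sum of two sides does not exceed the third, no triangle can be formed.

No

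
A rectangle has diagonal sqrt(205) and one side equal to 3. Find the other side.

The diagonal of a rectangle forms a right triangle with the two sides.
Rearranging the Pythagorean theorem: missing side = sqrt(d^2 - known^2).
= sqrt(205 - 9) = sqrt(196) = 14.

14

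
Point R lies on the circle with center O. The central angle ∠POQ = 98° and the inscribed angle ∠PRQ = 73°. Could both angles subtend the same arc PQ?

By the inscribed angle theorem, the inscribed angle for a central angle of 98° should be 98° / 2 = 49°.
The given inscribed angle is 73°, which does not equal 49°.
Therefore, no, they do not correspond to the same arc.

No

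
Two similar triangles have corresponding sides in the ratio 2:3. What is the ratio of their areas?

Area ratio = (side ratio)^2 = (2/3)^2 = 4:9.

4:9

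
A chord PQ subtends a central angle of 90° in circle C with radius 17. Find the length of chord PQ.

Chord = 2(17) sin(45°) = 17*sqrt(2)

17*sqrt(2)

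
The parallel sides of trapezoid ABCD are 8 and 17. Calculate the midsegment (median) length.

The midsegment of a trapezoid = (base1 + base2) / 2
midsegment = (8 + 17) / 2
midsegment = 25 / 2
midsegment = 25/2

25/2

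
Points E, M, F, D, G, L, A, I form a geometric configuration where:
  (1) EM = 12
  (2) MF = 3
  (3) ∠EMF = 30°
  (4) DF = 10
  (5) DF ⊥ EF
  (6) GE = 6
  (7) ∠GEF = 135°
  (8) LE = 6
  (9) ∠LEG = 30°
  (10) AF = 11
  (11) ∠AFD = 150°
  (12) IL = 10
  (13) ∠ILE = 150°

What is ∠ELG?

Step 1: By the law of cosines on triangle LEG: LG² = 6² + 6² − 2·6·6·cos(30°) = 9.65, so LG ≈ 3.11.
Step 2: By the inverse law of cosines on triangle ELG: cos(∠ELG) = (6² + 3.11² − 6²) / (2·6·3.11) = 9.65/37.27 = 0.2588, so ∠ELG = 75°.

Therefore, the measure of angle ∠ELG = 75°.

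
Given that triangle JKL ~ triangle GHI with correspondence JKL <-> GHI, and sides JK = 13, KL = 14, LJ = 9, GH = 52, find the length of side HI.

k = 52/13 = 4. HI = 4 * 14 = 56.

56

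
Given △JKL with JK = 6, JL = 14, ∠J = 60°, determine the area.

When two sides and the included angle are known, the area formula is (1/2)ab sin(C).
The height from one side to the opposite vertex is 14 sin(60°) = 7*sqrt(3).
Area = (1/2) * 6 * 7*sqrt(3) = 21*sqrt(3).

21*sqrt(3)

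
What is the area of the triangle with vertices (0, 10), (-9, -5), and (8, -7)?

The Shoelace formula computes the area from vertex coordinates by summing cross products.
For vertices (0,10), (-9,-5), (8,-7):
Signed sum = 0*-5 - -9*10 + -9*-7 - 8*-5 + 8*10 - 0*-7
= 90 + 103 + 80 = 273
Area = (1/2)|273| = 273/2.

273/2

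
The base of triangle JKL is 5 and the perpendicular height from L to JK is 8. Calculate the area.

Area = (1/2)(5)(8) = 20

20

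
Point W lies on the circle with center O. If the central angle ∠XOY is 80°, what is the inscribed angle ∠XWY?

By the inscribed angle theorem, the inscribed angle is half the central angle.
Inscribed angle = 80° / 2 = 40°

40°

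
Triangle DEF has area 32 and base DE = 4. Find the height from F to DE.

Rearranging the area formula Area = (1/2) * base * height:
height = 2 * Area / base = 2 * 32 / 4 = 16.

16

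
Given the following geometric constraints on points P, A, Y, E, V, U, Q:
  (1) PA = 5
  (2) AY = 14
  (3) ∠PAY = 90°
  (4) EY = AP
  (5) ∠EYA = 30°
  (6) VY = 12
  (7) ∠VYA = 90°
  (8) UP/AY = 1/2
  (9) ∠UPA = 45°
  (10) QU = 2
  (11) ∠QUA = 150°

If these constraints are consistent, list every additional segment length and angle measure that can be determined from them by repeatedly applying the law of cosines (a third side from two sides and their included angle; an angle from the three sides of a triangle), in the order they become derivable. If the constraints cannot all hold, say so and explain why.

The constraints are consistent. Derivable facts, in order:
After 1 step:
- AE ≈ 9.99
- AU ≈ 4.95
- AV = 2·√85
- PY ≈ 14.87
After 2 steps:
- AQ ≈ 6.76
- ∠AEY = 135.5°
- ∠APY = 70.35°
- ∠AUP = 45.58°
- ∠AVY = 49.4°
- ∠AYP = 19.65°
- ∠EAY = 14.5°
- ∠PAU = 89.42°
- ∠VAY = 40.6°
After 3 steps:
- ∠AQU = 21.49°
- ∠QAU = 8.51°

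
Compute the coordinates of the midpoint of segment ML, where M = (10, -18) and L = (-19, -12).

M = ((x₁ + x₂)/2, (y₁ + y₂)/2)
= ((10 + -19)/2, (-18 + -12)/2)
= (-9/2, -30/2) = (-9/2, -15)

(-9/2, -15)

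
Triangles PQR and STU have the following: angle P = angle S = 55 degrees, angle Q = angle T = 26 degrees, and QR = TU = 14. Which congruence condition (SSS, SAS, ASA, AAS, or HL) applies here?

Consider the given information: angle P = angle S = 55 degrees, angle Q = angle T = 26 degrees, and QR = TU = 14
This is not SSS or SAS: SSS requires all three pairs of sides, but we don't have that. SAS requires two sides and the included angle between them.
The correct criterion is AAS. Two pairs of corresponding angles and a non-included side are equal (Angle-Angle-Side).

AAS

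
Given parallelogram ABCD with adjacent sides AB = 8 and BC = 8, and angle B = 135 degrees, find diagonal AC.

Using the law of cosines:
d^2 = 8^2 + 8^2 - 2(8)(8)cos(135 degrees)
d^2 = 64 + 64 - 128*-sqrt(2)/2
d^2 = 64*sqrt(2) + 128
d = 8*sqrt(sqrt(2) + 2)

8*sqrt(sqrt(2) + 2)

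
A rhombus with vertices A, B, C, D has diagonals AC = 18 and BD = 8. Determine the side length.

The diagonals of a rhombus bisect each other at right angles.
Half-diagonals: 18/2 = 9 and 8/2 = 4
side = sqrt(9^2 + 4^2)
side = sqrt(81 + 16)
side = sqrt(97)

sqrt(97)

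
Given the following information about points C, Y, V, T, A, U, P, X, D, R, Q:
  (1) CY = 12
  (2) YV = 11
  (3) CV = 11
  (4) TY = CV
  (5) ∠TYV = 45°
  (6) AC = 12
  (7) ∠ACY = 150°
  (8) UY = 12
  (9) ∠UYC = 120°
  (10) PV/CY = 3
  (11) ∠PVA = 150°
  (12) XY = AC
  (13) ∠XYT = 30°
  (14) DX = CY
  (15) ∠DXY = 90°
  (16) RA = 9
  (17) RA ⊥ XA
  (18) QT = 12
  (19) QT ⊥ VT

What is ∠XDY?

From the given relations: DX = CY = 12; XY = AC = 12.
Step 1: By the law of cosines on triangle DXY: DY² = 12² + 12² − 2·12·12·cos(90°) = 288, so DY = 12·√2.
Step 2: By the inverse law of cosines on triangle XDY: cos(∠XDY) = (12² + (12·√2)² − 12²) / (2·12·12·√2) = 288/407.29 = 0.7071, so ∠XDY = 45°.

Therefore, the measure of angle ∠XDY = 45°.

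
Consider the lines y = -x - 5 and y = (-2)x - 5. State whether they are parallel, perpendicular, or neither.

Slope of line 1: m1 = -1
Slope of line 2: m2 = -2
m1 != m2 and m1*m2 = 2 != -1. Neither.

Neither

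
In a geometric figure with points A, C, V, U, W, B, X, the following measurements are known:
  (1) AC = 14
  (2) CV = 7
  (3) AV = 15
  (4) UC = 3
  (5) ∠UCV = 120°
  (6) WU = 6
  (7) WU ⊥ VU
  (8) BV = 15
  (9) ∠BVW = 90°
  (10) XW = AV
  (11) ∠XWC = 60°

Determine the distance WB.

Step 1: By the law of cosines on triangle UCV: UV² = 3² + 7² − 2·3·7·cos(120°) = 79, so UV = √79.
Step 2: By the law of cosines on triangle VUW: VW² = √79² + 6² − 2·√79·6·cos(90°) = 115, so VW = √115.
Step 3: By the law of cosines on triangle WVB: WB² = √115² + 15² − 2·√115·15·cos(90°) = 340, so WB = 2·√85.

Therefore, the length of WB = 2·√85.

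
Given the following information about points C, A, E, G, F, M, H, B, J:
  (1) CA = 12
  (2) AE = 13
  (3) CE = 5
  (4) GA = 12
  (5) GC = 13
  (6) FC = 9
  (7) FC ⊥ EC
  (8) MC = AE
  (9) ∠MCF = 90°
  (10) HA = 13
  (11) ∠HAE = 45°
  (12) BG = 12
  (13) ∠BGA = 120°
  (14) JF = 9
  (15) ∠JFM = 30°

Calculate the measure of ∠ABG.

Step 1: By the law of cosines on triangle BGA: BA² = 12² + 12² − 2·12·12·cos(120°) = 432, so BA = 12·√3.
Step 2: By the inverse law of cosines on triangle ABG: cos(∠ABG) = ((12·√3)² + 12² − 12²) / (2·12·√3·12) = 432/498.83 = 0.866, so ∠ABG = 30°.

Therefore, the measure of angle ∠ABG = 30°.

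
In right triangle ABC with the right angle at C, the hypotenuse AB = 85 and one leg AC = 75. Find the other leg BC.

Rearranging the Pythagorean theorem to solve for the unknown leg:
leg^2 = hypotenuse^2 - known_leg^2 = 7225 - 5625 = 1600
leg = sqrt(1600) = 40.

40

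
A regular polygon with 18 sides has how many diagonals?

Each of the 18 vertices connects to 15 non-adjacent vertices via diagonals.
Total connections = 18 × 15 = 270, but each diagonal is counted twice.
Number of diagonals = 270 / 2 = 135.

135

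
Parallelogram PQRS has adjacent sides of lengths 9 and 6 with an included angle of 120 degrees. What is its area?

The area of a parallelogram equals the product of two adjacent sides times the sine of the included angle.
This is because the height equals 6 * sin(120°) = 3*sqrt(3).
Area = 9 * 3*sqrt(3) = 27*sqrt(3)

27*sqrt(3)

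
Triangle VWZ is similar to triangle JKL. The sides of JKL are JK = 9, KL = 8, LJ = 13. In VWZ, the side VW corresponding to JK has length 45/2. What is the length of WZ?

k = 45/2/9 = 5/2. WZ = 5/2 * 8 = 20.

20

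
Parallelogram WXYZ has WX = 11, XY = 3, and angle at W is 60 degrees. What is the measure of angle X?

Opposite sides of a parallelogram are parallel, so consecutive angles form co-interior angles on a transversal.
Co-interior angles sum to 180°, giving angle X = 180 - 60 = 120 degrees.

120 degrees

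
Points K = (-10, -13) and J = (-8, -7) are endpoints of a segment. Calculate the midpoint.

The midpoint is the average of the coordinates:
x: (-10 + -8)/2 = -9
y: (-13 + -7)/2 = -10
Midpoint = (-9, -10)

(-9, -10)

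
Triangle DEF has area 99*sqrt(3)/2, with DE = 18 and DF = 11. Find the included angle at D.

sin(C) = 2 * 99*sqrt(3)/2 / (18 * 11) = sqrt(3)/2, so C = arcsin(sqrt(3)/2) = 60°.
Since sin(180° - C) = sin(C), the obtuse angle 120° gives the same area, so C = 60° or C = 120°.

60° or 120°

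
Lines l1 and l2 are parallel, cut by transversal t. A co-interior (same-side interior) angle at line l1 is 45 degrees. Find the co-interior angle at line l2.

Co-interior angles (same-side interior) formed by parallel lines and a transversal are supplementary (sum to 180 degrees).
The given angle is 45 degrees.
The co-interior angle = 180 - 45 = 135 degrees.

135 degrees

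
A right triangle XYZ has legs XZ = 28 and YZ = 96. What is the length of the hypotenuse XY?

In a right triangle, the square of the hypotenuse equals the sum of the squares of the two legs.
The legs are 28 and 96, so the hypotenuse = sqrt(784 + 9216) = sqrt(10000) = 100.

100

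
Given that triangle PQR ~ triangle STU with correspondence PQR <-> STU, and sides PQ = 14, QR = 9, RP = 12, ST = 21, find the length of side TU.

Since the triangles are similar, the ratio of corresponding sides is constant.
Scale factor k = ST / PQ = 21 / 14 = 3/2
TU = k * QR = 3/2 * 9 = 27/2

27/2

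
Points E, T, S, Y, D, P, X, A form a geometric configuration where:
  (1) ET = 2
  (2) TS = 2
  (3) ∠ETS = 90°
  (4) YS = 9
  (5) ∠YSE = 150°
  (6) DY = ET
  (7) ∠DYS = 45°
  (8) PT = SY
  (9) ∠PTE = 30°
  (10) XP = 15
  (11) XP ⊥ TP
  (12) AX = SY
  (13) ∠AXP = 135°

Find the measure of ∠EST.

Step 1: By the law of cosines on triangle STE: SE² = 2² + 2² − 2·2·2·cos(90°) = 8, so SE = 2·√2.
Step 2: By the inverse law of cosines on triangle EST: cos(∠EST) = ((2·√2)² + 2² − 2²) / (2·2·√2·2) = 8/11.31 = 0.7071, so ∠EST = 45°.

Therefore, the measure of angle ∠EST = 45°.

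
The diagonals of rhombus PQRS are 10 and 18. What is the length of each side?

The diagonals of a rhombus bisect each other at right angles.
Half-diagonals: 10/2 = 5 and 18/2 = 9
side = sqrt(5^2 + 9^2)
side = sqrt(25 + 81)
side = sqrt(106)

sqrt(106)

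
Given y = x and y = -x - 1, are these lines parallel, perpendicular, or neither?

Slope of line 1: m1 = 1
Slope of line 2: m2 = -1
Two lines are perpendicular when the product of their slopes is -1 (negative reciprocals).
m1 * m2 = (1) * (-1) = -1, confirming perpendicularity.

Perpendicular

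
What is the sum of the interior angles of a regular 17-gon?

The sum of interior angles of an n-sided polygon is (n - 2) * 180.
For n = 17: (17 - 2) * 180 = 15 * 180 = 2700 degrees.

2700 degrees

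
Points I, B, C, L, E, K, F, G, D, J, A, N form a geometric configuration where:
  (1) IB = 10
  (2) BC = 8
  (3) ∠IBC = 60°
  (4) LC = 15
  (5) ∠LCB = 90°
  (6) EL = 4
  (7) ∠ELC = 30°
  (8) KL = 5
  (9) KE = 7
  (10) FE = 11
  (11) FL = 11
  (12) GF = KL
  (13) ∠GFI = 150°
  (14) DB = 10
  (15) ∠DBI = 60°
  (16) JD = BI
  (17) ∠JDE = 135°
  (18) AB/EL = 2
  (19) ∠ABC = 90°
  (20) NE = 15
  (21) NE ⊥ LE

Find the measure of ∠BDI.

Step 1: By the law of cosines on triangle DBI: DI² = 10² + 10² − 2·10·10·cos(60°) = 100, so DI = 10.
Step 2: By the inverse law of cosines on triangle BDI: cos(∠BDI) = (10² + 10² − 10²) / (2·10·10) = 100/200 = 0.5, so ∠BDI = 60°.

Therefore, the measure of angle ∠BDI = 60°.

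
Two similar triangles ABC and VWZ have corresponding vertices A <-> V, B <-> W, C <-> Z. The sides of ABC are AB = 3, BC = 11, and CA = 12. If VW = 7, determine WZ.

k = 7/3 = 7/3. WZ = 7/3 * 11 = 77/3.

77/3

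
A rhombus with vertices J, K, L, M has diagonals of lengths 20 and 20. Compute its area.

Area = (20 * 20) / 2 = 400 / 2 = 200

200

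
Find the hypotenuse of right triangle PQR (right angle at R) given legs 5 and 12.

By the Pythagorean theorem: PQ^2 = PR^2 + QR^2
PQ^2 = 5^2 + 12^2 = 25 + 144 = 169
PQ = sqrt(169) = 13

13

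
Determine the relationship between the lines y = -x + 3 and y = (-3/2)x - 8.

Slope of line 1: m1 = -1
Slope of line 2: m2 = -3/2
m1 != m2 (-1 != -3/2), so not parallel.
m1 * m2 = (-1) * (-3/2) = 3/2 != -1, so not perpendicular.
The lines are neither parallel nor perpendicular.

Neither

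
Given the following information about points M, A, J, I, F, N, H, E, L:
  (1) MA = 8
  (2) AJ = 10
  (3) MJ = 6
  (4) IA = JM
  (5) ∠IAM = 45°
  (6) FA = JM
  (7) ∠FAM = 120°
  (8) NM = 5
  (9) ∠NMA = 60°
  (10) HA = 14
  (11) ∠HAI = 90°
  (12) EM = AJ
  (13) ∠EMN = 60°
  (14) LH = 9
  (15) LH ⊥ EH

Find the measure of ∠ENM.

From the given relations: EM = AJ = 10.
Step 1: By the law of cosines on triangle NME: NE² = 5² + 10² − 2·5·10·cos(60°) = 75, so NE = 5·√3.
Step 2: By the inverse law of cosines on triangle ENM: cos(∠ENM) = ((5·√3)² + 5² − 10²) / (2·5·√3·5) = 0/86.6 = 0, so ∠ENM = 90°.

Therefore, the measure of angle ∠ENM = 90°.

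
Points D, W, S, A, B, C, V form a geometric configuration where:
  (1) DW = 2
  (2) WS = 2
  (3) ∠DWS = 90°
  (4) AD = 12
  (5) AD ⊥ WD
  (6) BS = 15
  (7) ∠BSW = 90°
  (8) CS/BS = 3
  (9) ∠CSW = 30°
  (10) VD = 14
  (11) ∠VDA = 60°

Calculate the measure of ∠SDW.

Step 1: By the law of cosines on triangle DWS: DS² = 2² + 2² − 2·2·2·cos(90°) = 8, so DS = 2·√2.
Step 2: By the inverse law of cosines on triangle SDW: cos(∠SDW) = ((2·√2)² + 2² − 2²) / (2·2·√2·2) = 8/11.31 = 0.7071, so ∠SDW = 45°.

Therefore, the measure of angle ∠SDW = 45°.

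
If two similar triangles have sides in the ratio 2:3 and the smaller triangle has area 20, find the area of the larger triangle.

Area ratio = (2/3)^2 = 4/9. Area of the larger triangle = 20 * 9/4 = 45.

45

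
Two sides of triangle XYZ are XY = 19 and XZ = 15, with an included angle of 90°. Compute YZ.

Since angle X = 90°, this is a right triangle and the law of cosines reduces to the Pythagorean theorem.
YZ^2 = 19^2 + 15^2 = 586
YZ = sqrt(586)

sqrt(586)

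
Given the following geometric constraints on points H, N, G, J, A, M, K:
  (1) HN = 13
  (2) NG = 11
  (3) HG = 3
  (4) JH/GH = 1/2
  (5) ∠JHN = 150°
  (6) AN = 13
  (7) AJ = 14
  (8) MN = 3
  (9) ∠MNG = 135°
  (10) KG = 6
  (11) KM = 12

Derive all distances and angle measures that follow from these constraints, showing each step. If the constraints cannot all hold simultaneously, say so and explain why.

The constraints are consistent.

From the given relations:
  JH = 1/2·GH = 1/2·3 ≈ 1.5

Step 1: From NH = 13, HJ = 1.5, and ∠NHJ = 150°, by the law of cosines:
  NJ² = NH² + HJ² - 2·NH·HJ·cos(150°) = 169 + 2.25 + 33.77 = 205
  NJ ≈ 14.32

Step 2: From GN = 11, NM = 3, and ∠GNM = 135°, by the law of cosines:
  GM² = GN² + NM² - 2·GN·NM·cos(135°) = 121 + 9 + 46.67 = 176.7
  GM ≈ 13.29

Step 3: From HG = 3, HN = 13, GN = 11, by the inverse law of cosines:
  cos(∠GHN) = (HG² + HN² - GN²) / (2·HG·HN)
  ∠GHN = 43.05°

Step 4: From NG = 11, NH = 13, GH = 3, by the inverse law of cosines:
  cos(∠GNH) = (NG² + NH² - GH²) / (2·NG·NH)
  ∠GNH = 10.73°

Step 5: From GH = 3, GN = 11, HN = 13, by the inverse law of cosines:
  cos(∠HGN) = (GH² + GN² - HN²) / (2·GH·GN)
  ∠HGN = 126.22°

Step 6: From NA = 13, NJ = 14.32, AJ = 14, by the inverse law of cosines:
  cos(∠ANJ) = (NA² + NJ² - AJ²) / (2·NA·NJ)
  ∠ANJ = 61.43°

Step 7: From NH = 13, NJ = 14.32, HJ = 1.5, by the inverse law of cosines:
  cos(∠HNJ) = (NH² + NJ² - HJ²) / (2·NH·NJ)
  ∠HNJ = 3°

Step 8: From GK = 6, GM = 13.29, KM = 12, by the inverse law of cosines:
  cos(∠KGM) = (GK² + GM² - KM²) / (2·GK·GM)
  ∠KGM = 64.5°

Step 9: From GM = 13.29, GN = 11, MN = 3, by the inverse law of cosines:
  cos(∠MGN) = (GM² + GN² - MN²) / (2·GM·GN)
  ∠MGN = 9.18°

Step 10: From JA = 14, JN = 14.32, AN = 13, by the inverse law of cosines:
  cos(∠AJN) = (JA² + JN² - AN²) / (2·JA·JN)
  ∠AJN = 54.64°

Step 11: From JH = 1.5, JN = 14.32, HN = 13, by the inverse law of cosines:
  cos(∠HJN) = (JH² + JN² - HN²) / (2·JH·JN)
  ∠HJN = 27°

Step 12: From AJ = 14, AN = 13, JN = 14.32, by the inverse law of cosines:
  cos(∠JAN) = (AJ² + AN² - JN²) / (2·AJ·AN)
  ∠JAN = 63.93°

Step 13: From MG = 13.29, MK = 12, GK = 6, by the inverse law of cosines:
  cos(∠GMK) = (MG² + MK² - GK²) / (2·MG·MK)
  ∠GMK = 26.83°

Step 14: From MG = 13.29, MN = 3, GN = 11, by the inverse law of cosines:
  cos(∠GMN) = (MG² + MN² - GN²) / (2·MG·MN)
  ∠GMN = 35.82°

Step 15: From KG = 6, KM = 12, GM = 13.29, by the inverse law of cosines:
  cos(∠GKM) = (KG² + KM² - GM²) / (2·KG·KM)
  ∠GKM = 88.67°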